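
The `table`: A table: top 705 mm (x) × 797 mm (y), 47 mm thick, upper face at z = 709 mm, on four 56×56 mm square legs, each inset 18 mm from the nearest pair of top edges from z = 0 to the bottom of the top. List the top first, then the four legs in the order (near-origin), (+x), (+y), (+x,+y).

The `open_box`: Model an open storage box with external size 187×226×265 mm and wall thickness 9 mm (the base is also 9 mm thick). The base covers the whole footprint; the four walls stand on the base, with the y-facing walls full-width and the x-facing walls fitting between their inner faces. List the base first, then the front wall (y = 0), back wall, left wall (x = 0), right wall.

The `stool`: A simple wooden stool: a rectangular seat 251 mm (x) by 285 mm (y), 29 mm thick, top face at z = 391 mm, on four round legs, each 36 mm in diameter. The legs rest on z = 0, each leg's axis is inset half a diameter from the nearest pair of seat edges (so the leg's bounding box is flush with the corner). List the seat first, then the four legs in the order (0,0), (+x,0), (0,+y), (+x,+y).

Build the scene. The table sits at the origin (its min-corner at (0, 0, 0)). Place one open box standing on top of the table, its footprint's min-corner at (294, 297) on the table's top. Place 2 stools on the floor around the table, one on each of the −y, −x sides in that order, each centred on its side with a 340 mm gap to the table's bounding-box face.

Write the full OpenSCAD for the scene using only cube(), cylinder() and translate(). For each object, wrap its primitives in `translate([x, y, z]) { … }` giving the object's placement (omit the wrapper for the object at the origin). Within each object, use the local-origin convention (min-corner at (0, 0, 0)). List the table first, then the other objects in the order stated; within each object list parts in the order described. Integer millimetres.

translate([0, 0, 662]) cube([705, 797, 47]);
translate([18, 18, 0]) cube([56, 56, 662]);
translate([631, 18, 0]) cube([56, 56, 662]);
translate([18, 723, 0]) cube([56, 56, 662]);
translate([631, 723, 0]) cube([56, 56, 662]);
translate([294, 297, 709]) {
  cube([187, 226, 9]);
  translate([0, 0, 9]) cube([187, 9, 256]);
  translate([0, 217, 9]) cube([187, 9, 256]);
  translate([0, 9, 9]) cube([9, 208, 256]);
  translate([178, 9, 9]) cube([9, 208, 256]);
}
translate([227, -625, 0]) {
  translate([0, 0, 362]) cube([251, 285, 29]);
  translate([18, 18, 0]) cylinder(h = 362, r = 18);
  translate([233, 18, 0]) cylinder(h = 362, r = 18);
  translate([18, 267, 0]) cylinder(h = 362, r = 18);
  translate([233, 267, 0]) cylinder(h = 362, r = 18);
}
translate([-591, 256, 0]) {
  translate([0, 0, 362]) cube([251, 285, 29]);
  translate([18, 18, 0]) cylinder(h = 362, r = 18);
  translate([233, 18, 0]) cylinder(h = 362, r = 18);
  translate([18, 267, 0]) cylinder(h = 362, r = 18);
  translate([233, 267, 0]) cylinder(h = 362, r = 18);
}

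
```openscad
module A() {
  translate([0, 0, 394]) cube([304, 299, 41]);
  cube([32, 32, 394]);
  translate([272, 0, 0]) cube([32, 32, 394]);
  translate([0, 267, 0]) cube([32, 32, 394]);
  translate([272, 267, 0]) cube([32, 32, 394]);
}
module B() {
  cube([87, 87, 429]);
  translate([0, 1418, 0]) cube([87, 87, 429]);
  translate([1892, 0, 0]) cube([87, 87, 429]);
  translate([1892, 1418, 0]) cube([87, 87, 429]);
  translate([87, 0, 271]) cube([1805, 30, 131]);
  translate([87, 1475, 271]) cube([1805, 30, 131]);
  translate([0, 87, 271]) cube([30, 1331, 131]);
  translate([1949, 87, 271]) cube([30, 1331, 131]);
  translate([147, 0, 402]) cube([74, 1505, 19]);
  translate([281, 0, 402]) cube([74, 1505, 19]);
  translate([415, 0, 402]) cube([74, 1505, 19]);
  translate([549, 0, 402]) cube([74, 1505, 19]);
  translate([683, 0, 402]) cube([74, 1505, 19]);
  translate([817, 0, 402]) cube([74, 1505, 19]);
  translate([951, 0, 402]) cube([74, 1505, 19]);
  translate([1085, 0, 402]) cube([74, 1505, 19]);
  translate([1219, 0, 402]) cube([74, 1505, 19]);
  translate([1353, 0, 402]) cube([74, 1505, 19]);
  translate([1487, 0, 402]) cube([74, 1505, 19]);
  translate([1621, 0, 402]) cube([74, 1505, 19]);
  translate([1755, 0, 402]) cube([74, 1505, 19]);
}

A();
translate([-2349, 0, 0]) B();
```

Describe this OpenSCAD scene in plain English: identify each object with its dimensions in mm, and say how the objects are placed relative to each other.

A is a four-legged stool. The seat is a 304×299×41 mm slab whose top surface is at z = 435 mm; four square legs, each 32×32 mm in cross-section, run from the floor (z = 0) to the underside of the seat, each flush with a corner of the seat.

B is a bed frame 1979 mm long (x) by 1505 mm wide (y). Four 87×87 mm corner posts, 429 mm tall, at the corners of the footprint. Four rails of 30 mm thickness and 131 mm height run between adjacent posts with their undersides at z = 271 mm, their outer faces flush with the outside of the frame (the two x-running rails run between the posts' inner faces; the two y-running rails run between the posts' inner faces). 13 slats, each 74 mm wide (x) and 19 mm thick, lie across the top of the two x-running rails, running the full 1505 mm width of the frame in y; the slats are evenly spaced along x between the inner faces of the end posts with equal gaps (rounded down to the nearest mm) at the −x end and between each pair — any rounding remainder accumulates at the +x end.

The bed frame is on the floor beside the stool on its −x side.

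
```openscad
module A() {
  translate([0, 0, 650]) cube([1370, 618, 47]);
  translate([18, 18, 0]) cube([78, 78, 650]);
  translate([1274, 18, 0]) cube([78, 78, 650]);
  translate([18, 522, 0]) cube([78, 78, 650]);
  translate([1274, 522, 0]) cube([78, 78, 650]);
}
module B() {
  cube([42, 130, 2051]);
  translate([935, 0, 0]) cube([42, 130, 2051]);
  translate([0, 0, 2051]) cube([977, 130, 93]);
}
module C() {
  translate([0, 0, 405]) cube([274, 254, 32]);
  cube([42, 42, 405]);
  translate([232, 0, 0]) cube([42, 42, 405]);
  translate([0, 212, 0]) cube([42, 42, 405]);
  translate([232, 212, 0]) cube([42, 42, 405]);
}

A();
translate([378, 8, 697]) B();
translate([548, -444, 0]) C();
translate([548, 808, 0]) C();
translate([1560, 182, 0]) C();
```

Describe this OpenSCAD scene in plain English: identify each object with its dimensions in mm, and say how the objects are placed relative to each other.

A is a table: top 1370 mm (x) × 618 mm (y), 47 mm thick, upper face at z = 697 mm, on four 78×78 mm square legs, each inset 18 mm from the nearest pair of top edges, running from z = 0 to the bottom of the top.

B is a door frame. The clear opening is 893 mm wide and 2051 mm high. Two 42 mm wide jambs, 130 mm deep, stand either side of the opening from the floor to the top of the opening. A 93 mm thick head sits across the top of both jambs, spanning the full outside width of the frame.

C is a simple wooden stool: a rectangular seat 274 mm (x) by 254 mm (y), 32 mm thick, top face at z = 437 mm, on four square legs, each 42×42 mm in cross-section. The legs rest on z = 0, each flush with a corner of the seat.

The door frame is on top of the table. Three stools sit around the table at the −y, +y, +x sides.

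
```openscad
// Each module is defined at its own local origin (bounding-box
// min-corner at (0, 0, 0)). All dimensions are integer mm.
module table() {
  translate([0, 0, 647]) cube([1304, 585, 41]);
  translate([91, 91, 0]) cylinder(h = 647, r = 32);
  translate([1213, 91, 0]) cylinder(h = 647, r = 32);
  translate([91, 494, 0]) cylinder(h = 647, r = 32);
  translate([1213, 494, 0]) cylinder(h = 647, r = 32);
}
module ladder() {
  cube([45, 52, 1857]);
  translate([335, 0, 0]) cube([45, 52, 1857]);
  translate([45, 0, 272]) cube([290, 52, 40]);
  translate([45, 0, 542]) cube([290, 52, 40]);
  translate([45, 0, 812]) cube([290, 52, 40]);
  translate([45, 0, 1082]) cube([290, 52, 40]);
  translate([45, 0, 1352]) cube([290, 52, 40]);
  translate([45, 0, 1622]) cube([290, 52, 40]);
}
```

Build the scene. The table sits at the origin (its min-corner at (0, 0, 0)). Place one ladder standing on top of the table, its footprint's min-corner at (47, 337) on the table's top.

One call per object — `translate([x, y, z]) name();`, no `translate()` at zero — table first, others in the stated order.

table();
translate([47, 337, 688]) ladder();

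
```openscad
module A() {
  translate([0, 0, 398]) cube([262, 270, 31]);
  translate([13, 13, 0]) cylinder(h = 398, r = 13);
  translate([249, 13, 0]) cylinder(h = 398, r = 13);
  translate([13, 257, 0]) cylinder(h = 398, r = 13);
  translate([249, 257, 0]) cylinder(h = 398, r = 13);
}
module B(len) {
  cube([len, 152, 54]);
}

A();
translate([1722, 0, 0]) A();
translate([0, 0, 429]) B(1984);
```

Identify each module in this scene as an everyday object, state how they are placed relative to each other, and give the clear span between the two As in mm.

Second stool starts at x = 1722; first ends at x = 262; clear span = 1722 − 262 = 1460 mm.

A is a stool. B is a beam. A beam spans the tops of two stools. The clear span between the two stools is 1460 mm.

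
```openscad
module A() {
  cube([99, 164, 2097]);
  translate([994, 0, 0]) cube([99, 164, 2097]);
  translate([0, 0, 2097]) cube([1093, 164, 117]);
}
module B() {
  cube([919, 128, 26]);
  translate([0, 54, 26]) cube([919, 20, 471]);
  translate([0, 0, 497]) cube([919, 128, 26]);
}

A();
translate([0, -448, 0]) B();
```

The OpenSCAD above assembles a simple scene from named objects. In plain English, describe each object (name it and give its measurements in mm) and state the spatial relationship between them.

A is a door frame. The clear opening is 895 mm wide and 2097 mm high. Two 99 mm wide jambs, 164 mm deep, stand either side of the opening from the floor to the top of the opening. A 117 mm thick head sits across the top of both jambs, spanning the full outside width of the frame.

B is an I-beam lying along x, 919 mm long. Overall section height 523 mm. Two flanges 128 mm wide (y) and 26 mm thick, one on the floor and one at the top; a web 20 mm thick runs between them, centred on the flange width.

The I-beam is on the floor beside the door frame on its −y side.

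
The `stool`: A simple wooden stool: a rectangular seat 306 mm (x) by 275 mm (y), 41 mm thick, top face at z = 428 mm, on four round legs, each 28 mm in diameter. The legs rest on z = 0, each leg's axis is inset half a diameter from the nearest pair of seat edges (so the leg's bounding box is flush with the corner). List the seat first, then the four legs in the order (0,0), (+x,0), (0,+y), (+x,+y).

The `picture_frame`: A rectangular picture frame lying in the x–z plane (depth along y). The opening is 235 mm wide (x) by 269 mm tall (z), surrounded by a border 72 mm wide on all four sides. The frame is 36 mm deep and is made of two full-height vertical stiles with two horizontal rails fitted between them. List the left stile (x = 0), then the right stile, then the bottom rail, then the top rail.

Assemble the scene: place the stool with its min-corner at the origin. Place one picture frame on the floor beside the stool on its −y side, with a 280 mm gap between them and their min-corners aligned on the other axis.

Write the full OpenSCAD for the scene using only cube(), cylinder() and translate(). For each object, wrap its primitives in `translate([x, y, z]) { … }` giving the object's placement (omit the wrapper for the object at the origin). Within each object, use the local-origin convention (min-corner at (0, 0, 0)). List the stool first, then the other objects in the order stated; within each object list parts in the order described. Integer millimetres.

translate([0, 0, 387]) cube([306, 275, 41]);
translate([14, 14, 0]) cylinder(h = 387, r = 14);
translate([292, 14, 0]) cylinder(h = 387, r = 14);
translate([14, 261, 0]) cylinder(h = 387, r = 14);
translate([292, 261, 0]) cylinder(h = 387, r = 14);
translate([0, -316, 0]) {
  cube([72, 36, 413]);
  translate([307, 0, 0]) cube([72, 36, 413]);
  translate([72, 0, 0]) cube([235, 36, 72]);
  translate([72, 0, 341]) cube([235, 36, 72]);
}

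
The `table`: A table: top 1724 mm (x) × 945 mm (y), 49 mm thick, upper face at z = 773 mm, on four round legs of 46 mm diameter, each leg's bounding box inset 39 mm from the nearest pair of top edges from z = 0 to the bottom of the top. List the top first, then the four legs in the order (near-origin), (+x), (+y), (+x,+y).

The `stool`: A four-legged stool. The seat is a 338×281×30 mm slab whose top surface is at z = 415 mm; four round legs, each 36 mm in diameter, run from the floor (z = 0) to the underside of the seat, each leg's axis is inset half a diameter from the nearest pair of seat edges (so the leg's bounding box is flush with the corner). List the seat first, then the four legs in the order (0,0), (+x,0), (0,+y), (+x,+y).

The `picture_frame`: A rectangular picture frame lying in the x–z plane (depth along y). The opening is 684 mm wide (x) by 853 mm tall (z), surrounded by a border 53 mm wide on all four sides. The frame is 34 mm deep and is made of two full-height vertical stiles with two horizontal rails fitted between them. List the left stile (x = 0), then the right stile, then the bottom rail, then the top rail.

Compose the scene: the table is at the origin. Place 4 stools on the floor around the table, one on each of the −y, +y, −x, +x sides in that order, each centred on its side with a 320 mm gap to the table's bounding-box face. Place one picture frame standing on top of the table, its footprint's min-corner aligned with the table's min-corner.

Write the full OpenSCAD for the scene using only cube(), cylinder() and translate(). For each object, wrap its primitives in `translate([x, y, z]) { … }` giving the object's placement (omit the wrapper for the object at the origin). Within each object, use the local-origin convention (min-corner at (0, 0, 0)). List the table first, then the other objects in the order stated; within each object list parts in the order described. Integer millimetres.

translate([0, 0, 724]) cube([1724, 945, 49]);
translate([62, 62, 0]) cylinder(h = 724, r = 23);
translate([1662, 62, 0]) cylinder(h = 724, r = 23);
translate([62, 883, 0]) cylinder(h = 724, r = 23);
translate([1662, 883, 0]) cylinder(h = 724, r = 23);
translate([693, -601, 0]) {
  translate([0, 0, 385]) cube([338, 281, 30]);
  translate([18, 18, 0]) cylinder(h = 385, r = 18);
  translate([320, 18, 0]) cylinder(h = 385, r = 18);
  translate([18, 263, 0]) cylinder(h = 385, r = 18);
  translate([320, 263, 0]) cylinder(h = 385, r = 18);
}
translate([693, 1265, 0]) {
  translate([0, 0, 385]) cube([338, 281, 30]);
  translate([18, 18, 0]) cylinder(h = 385, r = 18);
  translate([320, 18, 0]) cylinder(h = 385, r = 18);
  translate([18, 263, 0]) cylinder(h = 385, r = 18);
  translate([320, 263, 0]) cylinder(h = 385, r = 18);
}
translate([-658, 332, 0]) {
  translate([0, 0, 385]) cube([338, 281, 30]);
  translate([18, 18, 0]) cylinder(h = 385, r = 18);
  translate([320, 18, 0]) cylinder(h = 385, r = 18);
  translate([18, 263, 0]) cylinder(h = 385, r = 18);
  translate([320, 263, 0]) cylinder(h = 385, r = 18);
}
translate([2044, 332, 0]) {
  translate([0, 0, 385]) cube([338, 281, 30]);
  translate([18, 18, 0]) cylinder(h = 385, r = 18);
  translate([320, 18, 0]) cylinder(h = 385, r = 18);
  translate([18, 263, 0]) cylinder(h = 385, r = 18);
  translate([320, 263, 0]) cylinder(h = 385, r = 18);
}
translate([0, 0, 773]) {
  cube([53, 34, 959]);
  translate([737, 0, 0]) cube([53, 34, 959]);
  translate([53, 0, 0]) cube([684, 34, 53]);
  translate([53, 0, 906]) cube([684, 34, 53]);
}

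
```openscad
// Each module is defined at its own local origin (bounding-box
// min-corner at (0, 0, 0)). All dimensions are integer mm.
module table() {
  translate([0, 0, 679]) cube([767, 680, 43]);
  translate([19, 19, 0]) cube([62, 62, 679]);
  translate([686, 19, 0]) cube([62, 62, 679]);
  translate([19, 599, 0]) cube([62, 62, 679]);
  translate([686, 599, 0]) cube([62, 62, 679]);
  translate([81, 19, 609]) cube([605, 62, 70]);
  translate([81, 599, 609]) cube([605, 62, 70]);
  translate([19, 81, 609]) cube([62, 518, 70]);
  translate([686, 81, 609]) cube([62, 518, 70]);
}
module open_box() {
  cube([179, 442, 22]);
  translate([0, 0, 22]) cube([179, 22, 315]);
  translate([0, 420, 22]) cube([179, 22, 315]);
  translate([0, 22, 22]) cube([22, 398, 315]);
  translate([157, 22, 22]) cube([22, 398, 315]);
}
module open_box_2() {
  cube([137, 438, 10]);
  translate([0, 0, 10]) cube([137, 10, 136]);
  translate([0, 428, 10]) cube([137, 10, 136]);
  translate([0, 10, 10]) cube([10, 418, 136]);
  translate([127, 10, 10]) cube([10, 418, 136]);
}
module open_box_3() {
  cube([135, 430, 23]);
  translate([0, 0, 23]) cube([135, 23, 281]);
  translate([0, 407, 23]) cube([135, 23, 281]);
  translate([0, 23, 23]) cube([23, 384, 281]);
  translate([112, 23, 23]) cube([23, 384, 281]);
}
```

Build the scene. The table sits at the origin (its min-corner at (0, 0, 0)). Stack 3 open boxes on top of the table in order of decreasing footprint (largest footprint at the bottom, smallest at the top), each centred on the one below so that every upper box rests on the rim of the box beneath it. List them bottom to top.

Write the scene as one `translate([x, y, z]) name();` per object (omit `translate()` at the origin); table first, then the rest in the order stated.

table();
translate([294, 119, 722]) open_box();
translate([315, 121, 1059]) open_box_2();
translate([316, 125, 1205]) open_box_3();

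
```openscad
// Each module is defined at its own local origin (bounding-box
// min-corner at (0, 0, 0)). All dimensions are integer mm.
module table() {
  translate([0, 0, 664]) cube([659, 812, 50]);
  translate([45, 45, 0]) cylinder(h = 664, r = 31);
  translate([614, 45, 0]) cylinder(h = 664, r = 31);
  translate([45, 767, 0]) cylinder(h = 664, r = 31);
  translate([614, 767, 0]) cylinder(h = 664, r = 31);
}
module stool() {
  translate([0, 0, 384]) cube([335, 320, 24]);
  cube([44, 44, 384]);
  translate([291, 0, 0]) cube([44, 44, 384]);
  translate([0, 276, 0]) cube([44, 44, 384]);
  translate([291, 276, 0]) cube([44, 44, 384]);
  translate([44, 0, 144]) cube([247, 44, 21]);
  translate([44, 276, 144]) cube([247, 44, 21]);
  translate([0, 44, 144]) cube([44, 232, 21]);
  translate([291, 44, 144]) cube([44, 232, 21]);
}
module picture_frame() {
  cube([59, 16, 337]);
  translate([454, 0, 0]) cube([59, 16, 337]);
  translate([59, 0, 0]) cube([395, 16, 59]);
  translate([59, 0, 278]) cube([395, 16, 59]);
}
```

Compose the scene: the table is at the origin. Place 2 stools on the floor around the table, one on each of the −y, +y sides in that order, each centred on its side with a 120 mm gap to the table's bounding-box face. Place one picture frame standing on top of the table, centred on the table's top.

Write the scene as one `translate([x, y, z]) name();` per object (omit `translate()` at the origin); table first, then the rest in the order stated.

table();
translate([162, -440, 0]) stool();
translate([162, 932, 0]) stool();
translate([73, 398, 714]) picture_frame();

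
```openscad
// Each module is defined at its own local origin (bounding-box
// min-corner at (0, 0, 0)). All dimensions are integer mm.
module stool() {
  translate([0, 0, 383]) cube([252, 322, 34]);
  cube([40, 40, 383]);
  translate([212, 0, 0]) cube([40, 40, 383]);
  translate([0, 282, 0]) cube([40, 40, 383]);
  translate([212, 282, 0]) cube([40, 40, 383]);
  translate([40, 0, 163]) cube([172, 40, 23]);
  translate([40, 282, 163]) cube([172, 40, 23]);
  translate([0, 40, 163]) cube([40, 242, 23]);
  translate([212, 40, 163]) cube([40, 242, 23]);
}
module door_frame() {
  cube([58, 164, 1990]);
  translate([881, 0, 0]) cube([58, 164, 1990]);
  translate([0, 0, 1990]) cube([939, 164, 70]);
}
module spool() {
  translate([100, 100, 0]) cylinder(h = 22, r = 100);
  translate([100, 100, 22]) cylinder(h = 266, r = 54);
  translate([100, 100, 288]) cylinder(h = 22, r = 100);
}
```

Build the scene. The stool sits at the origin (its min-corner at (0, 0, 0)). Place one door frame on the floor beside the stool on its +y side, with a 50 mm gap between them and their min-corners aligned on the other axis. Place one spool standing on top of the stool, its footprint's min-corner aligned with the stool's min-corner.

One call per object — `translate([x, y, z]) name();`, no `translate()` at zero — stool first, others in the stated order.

stool();
translate([0, 372, 0]) door_frame();
translate([0, 0, 417]) spool();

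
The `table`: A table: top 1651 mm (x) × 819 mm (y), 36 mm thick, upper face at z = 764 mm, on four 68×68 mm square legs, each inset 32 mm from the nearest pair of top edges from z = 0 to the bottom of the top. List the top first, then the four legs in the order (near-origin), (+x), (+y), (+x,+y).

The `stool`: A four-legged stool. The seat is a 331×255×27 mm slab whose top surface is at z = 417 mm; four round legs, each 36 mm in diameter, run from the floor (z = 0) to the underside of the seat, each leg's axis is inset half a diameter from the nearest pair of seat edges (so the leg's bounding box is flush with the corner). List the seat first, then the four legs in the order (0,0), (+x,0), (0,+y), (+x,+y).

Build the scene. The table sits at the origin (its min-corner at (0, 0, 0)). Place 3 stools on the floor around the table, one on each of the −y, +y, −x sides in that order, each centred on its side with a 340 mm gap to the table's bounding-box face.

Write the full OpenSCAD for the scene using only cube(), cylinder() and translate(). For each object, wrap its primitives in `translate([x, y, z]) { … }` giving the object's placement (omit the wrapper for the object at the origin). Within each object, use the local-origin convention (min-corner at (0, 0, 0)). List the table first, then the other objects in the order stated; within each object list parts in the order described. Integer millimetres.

translate([0, 0, 728]) cube([1651, 819, 36]);
translate([32, 32, 0]) cube([68, 68, 728]);
translate([1551, 32, 0]) cube([68, 68, 728]);
translate([32, 719, 0]) cube([68, 68, 728]);
translate([1551, 719, 0]) cube([68, 68, 728]);
translate([660, -595, 0]) {
  translate([0, 0, 390]) cube([331, 255, 27]);
  translate([18, 18, 0]) cylinder(h = 390, r = 18);
  translate([313, 18, 0]) cylinder(h = 390, r = 18);
  translate([18, 237, 0]) cylinder(h = 390, r = 18);
  translate([313, 237, 0]) cylinder(h = 390, r = 18);
}
translate([660, 1159, 0]) {
  translate([0, 0, 390]) cube([331, 255, 27]);
  translate([18, 18, 0]) cylinder(h = 390, r = 18);
  translate([313, 18, 0]) cylinder(h = 390, r = 18);
  translate([18, 237, 0]) cylinder(h = 390, r = 18);
  translate([313, 237, 0]) cylinder(h = 390, r = 18);
}
translate([-671, 282, 0]) {
  translate([0, 0, 390]) cube([331, 255, 27]);
  translate([18, 18, 0]) cylinder(h = 390, r = 18);
  translate([313, 18, 0]) cylinder(h = 390, r = 18);
  translate([18, 237, 0]) cylinder(h = 390, r = 18);
  translate([313, 237, 0]) cylinder(h = 390, r = 18);
}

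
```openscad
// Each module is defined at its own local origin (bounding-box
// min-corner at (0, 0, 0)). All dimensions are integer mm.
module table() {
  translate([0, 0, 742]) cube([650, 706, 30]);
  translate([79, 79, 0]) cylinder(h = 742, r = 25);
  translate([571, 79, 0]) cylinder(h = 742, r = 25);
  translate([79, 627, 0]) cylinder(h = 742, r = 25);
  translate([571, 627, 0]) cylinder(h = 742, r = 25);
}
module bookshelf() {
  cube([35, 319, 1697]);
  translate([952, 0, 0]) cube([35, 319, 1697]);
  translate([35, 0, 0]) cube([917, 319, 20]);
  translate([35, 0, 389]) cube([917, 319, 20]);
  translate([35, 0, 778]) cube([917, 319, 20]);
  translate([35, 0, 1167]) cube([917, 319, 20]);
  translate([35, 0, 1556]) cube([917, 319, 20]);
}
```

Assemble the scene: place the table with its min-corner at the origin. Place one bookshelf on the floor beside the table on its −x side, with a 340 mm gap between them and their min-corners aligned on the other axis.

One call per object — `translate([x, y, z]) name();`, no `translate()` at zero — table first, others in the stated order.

table();
translate([-1327, 0, 0]) bookshelf();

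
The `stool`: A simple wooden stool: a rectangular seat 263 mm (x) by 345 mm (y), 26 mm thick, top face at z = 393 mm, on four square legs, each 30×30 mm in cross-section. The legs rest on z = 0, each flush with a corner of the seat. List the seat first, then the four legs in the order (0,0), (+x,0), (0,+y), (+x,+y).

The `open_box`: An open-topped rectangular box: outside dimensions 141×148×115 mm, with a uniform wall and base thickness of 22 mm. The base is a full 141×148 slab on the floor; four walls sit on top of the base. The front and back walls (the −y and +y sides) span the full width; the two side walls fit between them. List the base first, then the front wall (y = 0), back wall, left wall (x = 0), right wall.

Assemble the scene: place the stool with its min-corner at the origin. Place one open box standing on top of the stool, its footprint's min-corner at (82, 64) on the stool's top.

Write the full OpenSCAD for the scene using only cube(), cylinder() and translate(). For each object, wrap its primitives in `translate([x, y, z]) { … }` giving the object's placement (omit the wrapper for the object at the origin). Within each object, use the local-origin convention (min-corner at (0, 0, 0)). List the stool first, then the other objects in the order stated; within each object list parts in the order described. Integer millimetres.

translate([0, 0, 367]) cube([263, 345, 26]);
cube([30, 30, 367]);
translate([233, 0, 0]) cube([30, 30, 367]);
translate([0, 315, 0]) cube([30, 30, 367]);
translate([233, 315, 0]) cube([30, 30, 367]);
translate([82, 64, 393]) {
  cube([141, 148, 22]);
  translate([0, 0, 22]) cube([141, 22, 93]);
  translate([0, 126, 22]) cube([141, 22, 93]);
  translate([0, 22, 22]) cube([22, 104, 93]);
  translate([119, 22, 22]) cube([22, 104, 93]);
}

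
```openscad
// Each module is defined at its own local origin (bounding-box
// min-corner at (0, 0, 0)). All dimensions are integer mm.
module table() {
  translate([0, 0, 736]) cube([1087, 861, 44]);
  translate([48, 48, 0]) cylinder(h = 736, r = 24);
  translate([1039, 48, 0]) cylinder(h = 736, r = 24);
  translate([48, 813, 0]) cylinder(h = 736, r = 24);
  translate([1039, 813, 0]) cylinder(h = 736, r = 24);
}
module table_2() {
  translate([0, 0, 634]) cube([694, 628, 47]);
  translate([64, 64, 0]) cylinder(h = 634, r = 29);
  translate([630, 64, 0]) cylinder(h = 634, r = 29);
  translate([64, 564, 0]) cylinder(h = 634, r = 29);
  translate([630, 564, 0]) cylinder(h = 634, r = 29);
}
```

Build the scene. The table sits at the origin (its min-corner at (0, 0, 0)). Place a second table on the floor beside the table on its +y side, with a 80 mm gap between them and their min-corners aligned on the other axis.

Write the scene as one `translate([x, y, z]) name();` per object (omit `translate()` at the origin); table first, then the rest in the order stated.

table();
translate([0, 941, 0]) table_2();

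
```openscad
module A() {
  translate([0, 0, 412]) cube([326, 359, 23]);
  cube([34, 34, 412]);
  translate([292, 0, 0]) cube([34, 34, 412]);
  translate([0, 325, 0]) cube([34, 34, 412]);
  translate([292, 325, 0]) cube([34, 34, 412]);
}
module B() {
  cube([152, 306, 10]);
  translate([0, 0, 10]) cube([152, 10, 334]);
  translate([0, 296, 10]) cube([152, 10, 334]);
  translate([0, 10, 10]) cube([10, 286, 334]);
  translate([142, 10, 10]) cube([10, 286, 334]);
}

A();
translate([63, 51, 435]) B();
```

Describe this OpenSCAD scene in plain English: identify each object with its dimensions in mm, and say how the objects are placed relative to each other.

A is a four-legged stool. The seat is 326×359 mm, 23 mm thick, top at z = 435 mm. It stands on four square legs, each 34×34 mm in cross-section, from z = 0 to the seat underside, each flush with a corner of the seat.

B is an open storage box with external size 152×306×344 mm and wall thickness 10 mm (the base is also 10 mm thick). The base covers the whole footprint; the four walls stand on the base, with the y-facing walls full-width and the x-facing walls fitting between their inner faces.

The open box is on top of the stool.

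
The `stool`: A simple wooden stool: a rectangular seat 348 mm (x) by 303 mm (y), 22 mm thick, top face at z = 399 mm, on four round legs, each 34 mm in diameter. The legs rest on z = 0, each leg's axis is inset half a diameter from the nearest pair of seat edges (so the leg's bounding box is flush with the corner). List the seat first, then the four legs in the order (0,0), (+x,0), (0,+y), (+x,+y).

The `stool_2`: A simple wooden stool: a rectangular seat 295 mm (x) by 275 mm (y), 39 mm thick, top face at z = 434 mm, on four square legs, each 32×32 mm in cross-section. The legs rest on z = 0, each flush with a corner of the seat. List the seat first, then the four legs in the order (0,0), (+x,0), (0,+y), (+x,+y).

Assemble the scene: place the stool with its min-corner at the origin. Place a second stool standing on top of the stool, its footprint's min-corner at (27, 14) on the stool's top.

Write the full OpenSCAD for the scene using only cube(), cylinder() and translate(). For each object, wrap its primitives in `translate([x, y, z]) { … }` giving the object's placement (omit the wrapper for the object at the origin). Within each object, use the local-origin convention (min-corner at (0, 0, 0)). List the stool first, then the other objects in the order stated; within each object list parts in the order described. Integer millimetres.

translate([0, 0, 377]) cube([348, 303, 22]);
translate([17, 17, 0]) cylinder(h = 377, r = 17);
translate([331, 17, 0]) cylinder(h = 377, r = 17);
translate([17, 286, 0]) cylinder(h = 377, r = 17);
translate([331, 286, 0]) cylinder(h = 377, r = 17);
translate([27, 14, 399]) {
  translate([0, 0, 395]) cube([295, 275, 39]);
  cube([32, 32, 395]);
  translate([263, 0, 0]) cube([32, 32, 395]);
  translate([0, 243, 0]) cube([32, 32, 395]);
  translate([263, 243, 0]) cube([32, 32, 395]);
}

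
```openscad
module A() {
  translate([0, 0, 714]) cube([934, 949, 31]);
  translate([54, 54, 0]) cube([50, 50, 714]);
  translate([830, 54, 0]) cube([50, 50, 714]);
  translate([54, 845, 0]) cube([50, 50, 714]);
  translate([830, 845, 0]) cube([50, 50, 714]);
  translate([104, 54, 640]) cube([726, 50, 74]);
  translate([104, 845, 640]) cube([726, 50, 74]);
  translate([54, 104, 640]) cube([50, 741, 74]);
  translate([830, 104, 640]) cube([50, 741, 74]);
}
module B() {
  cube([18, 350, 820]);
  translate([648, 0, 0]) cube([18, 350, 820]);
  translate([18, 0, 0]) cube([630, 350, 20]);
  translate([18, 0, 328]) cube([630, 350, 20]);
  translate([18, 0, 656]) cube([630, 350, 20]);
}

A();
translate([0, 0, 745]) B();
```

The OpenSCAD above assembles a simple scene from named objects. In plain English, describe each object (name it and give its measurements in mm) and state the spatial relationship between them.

A is a table with a 934×949 mm rectangular top, 31 mm thick, top surface at z = 745 mm, supported by four 50×50 mm square legs, each inset 54 mm from the nearest pair of top edges, running from the floor. Four apron rails, 50 mm thick and 74 mm tall, run between adjacent legs with their top edges flush with the underside of the top and their outer faces flush with the legs' outer faces.

B is a bookshelf 666 mm wide overall, 350 mm deep and 820 mm tall. The two sides are 18 mm thick vertical panels. 3 horizontal shelves of 20 mm thickness span between the inner faces of the sides; the lowest shelf sits on the floor and shelves are stacked with a clear vertical gap of 308 mm between each pair.

The bookshelf is on top of the table.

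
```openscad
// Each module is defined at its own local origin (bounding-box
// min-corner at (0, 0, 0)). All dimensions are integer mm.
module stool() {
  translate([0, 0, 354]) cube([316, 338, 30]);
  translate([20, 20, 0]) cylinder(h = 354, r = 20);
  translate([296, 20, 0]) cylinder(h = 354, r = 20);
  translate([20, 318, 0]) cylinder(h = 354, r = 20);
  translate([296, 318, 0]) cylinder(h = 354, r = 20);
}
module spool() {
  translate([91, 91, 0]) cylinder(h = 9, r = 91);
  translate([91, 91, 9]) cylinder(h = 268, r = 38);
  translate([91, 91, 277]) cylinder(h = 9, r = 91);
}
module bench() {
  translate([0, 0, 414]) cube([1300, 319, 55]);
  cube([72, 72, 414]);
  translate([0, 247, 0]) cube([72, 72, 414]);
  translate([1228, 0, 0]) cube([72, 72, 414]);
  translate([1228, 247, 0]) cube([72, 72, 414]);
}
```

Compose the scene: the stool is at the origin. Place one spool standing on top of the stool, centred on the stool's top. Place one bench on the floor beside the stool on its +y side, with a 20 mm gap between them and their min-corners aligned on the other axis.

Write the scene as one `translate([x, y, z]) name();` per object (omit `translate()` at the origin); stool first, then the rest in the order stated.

stool();
translate([67, 78, 384]) spool();
translate([0, 358, 0]) bench();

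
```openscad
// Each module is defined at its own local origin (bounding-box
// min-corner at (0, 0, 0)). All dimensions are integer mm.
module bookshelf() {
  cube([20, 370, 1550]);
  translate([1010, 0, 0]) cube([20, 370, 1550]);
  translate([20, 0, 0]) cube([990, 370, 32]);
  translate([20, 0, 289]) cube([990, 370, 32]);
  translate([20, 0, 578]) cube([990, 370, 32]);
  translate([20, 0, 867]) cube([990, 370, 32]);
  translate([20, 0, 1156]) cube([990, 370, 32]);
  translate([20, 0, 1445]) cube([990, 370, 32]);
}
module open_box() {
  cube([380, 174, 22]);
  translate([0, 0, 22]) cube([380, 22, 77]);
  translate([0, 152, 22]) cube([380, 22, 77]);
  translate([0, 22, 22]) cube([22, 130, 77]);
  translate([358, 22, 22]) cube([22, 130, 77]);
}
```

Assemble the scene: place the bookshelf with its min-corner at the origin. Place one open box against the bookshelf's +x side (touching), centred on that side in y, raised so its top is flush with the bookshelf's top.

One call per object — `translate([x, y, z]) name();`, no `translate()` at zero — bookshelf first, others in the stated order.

bookshelf();
translate([1030, 98, 1451]) open_box();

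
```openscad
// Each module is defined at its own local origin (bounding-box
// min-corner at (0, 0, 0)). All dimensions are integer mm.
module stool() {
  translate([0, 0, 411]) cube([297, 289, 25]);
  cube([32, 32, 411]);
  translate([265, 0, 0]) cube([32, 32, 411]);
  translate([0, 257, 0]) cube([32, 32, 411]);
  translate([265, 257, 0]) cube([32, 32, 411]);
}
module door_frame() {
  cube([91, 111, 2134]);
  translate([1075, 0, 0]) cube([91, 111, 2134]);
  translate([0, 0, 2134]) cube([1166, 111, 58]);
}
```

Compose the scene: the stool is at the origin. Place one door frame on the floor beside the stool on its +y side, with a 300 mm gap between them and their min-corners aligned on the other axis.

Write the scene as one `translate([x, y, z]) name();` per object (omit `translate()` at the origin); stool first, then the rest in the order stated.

stool();
translate([0, 589, 0]) door_frame();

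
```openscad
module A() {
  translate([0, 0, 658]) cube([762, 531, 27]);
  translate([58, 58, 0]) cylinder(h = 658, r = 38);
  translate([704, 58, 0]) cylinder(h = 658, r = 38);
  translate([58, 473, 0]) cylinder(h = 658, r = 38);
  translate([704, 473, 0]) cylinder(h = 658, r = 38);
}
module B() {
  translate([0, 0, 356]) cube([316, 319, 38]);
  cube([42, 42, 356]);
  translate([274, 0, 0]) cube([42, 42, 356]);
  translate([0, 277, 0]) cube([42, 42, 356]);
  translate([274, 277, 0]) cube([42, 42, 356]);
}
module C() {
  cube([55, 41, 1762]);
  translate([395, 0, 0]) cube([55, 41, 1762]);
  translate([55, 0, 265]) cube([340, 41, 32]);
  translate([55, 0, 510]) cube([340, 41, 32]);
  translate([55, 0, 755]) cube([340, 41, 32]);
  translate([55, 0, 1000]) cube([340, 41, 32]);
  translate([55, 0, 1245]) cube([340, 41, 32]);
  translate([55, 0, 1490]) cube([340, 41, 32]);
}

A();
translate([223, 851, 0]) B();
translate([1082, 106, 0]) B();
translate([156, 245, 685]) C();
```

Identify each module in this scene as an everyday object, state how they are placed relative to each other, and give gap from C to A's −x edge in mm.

The ladder's min-x is at 156; the table's min-x is 0; gap = 156 mm.

A is a table. B is a stool. C is a ladder. Two stools sit around the table at the +y, +x sides. The ladder is on top of the table, centred. The gap from the ladder to the table's −x edge is 156 mm.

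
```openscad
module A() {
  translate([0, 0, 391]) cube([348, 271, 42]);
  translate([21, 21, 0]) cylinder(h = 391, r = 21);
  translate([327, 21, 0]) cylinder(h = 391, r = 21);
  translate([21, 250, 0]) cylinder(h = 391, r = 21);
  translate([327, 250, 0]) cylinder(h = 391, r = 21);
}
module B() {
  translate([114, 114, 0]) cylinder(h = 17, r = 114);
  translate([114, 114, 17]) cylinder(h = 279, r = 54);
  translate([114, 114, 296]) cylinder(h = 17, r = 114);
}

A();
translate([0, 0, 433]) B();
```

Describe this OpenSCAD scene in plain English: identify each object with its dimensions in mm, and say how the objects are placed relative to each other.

A is a four-legged stool. The seat is 348×271 mm, 42 mm thick, top at z = 433 mm. It stands on four round legs, each 42 mm in diameter, from z = 0 to the seat underside, each leg's axis is inset half a diameter from the nearest pair of seat edges (so the leg's bounding box is flush with the corner).

B is a spool: two coaxial disc flanges of radius 114 mm and thickness 17 mm, joined by a core cylinder of radius 54 mm and height 279 mm. The lower flange rests on z = 0 and the three cylinders share a vertical axis.

The spool is on top of the stool.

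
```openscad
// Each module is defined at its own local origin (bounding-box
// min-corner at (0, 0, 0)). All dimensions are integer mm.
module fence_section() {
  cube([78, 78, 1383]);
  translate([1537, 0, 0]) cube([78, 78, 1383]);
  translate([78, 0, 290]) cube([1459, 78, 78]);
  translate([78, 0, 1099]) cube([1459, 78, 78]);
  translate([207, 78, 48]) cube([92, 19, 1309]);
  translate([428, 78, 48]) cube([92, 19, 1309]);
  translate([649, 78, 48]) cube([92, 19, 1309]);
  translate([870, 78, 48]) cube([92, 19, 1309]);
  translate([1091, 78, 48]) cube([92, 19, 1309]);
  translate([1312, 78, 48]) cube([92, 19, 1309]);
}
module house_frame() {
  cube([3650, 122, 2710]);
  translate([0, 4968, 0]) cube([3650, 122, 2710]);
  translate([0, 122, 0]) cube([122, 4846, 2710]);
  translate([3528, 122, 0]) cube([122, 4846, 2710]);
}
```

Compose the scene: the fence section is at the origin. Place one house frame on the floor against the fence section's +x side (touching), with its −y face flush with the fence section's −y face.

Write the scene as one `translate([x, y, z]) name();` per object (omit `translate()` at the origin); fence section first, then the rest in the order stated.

fence_section();
translate([1615, 0, 0]) house_frame();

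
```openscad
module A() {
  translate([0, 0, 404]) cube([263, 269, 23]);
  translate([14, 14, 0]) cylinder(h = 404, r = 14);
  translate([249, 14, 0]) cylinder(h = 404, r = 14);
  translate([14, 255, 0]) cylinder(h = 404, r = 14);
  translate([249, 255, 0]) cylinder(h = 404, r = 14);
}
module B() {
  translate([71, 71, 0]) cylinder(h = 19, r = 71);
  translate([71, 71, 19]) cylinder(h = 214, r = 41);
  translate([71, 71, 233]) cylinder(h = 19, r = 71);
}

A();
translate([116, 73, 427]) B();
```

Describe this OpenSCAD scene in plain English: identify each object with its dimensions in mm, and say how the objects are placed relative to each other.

A is a four-legged stool. The seat is a 263×269×23 mm slab whose top surface is at z = 427 mm; four round legs, each 28 mm in diameter, run from the floor (z = 0) to the underside of the seat, each leg's axis is inset half a diameter from the nearest pair of seat edges (so the leg's bounding box is flush with the corner).

B is a spool: two coaxial disc flanges of radius 71 mm and thickness 19 mm, joined by a core cylinder of radius 41 mm and height 214 mm. The lower flange rests on z = 0 and the three cylinders share a vertical axis.

The spool is on top of the stool.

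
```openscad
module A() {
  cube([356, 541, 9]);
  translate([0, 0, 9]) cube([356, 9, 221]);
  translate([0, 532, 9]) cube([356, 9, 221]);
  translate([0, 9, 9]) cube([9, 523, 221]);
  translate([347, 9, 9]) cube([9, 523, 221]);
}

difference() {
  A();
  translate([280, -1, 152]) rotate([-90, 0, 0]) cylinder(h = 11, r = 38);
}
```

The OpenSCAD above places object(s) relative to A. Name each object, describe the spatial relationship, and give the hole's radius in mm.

A is an open box. The open box has a circular hole through its front wall. The hole's radius is 38 mm.

The subtracted cylinder has r = 38 mm.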